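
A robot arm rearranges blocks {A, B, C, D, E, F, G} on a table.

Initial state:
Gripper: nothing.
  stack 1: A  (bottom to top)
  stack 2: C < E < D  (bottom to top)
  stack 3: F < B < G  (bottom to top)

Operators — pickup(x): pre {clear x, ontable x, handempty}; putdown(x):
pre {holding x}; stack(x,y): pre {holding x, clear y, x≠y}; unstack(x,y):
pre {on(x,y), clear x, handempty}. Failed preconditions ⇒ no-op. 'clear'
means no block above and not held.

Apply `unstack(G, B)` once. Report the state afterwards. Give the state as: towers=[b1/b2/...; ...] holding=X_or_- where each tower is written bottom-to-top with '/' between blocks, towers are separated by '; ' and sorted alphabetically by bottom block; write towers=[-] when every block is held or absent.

before: towers=[A; C/E/D; F/B/G] holding=-
pre[unstack(G, B)]: on(G,B) ✓, clear(G) ✓, handempty ✓
all met → apply unstack(G, B)
after:  towers=[A; C/E/D; F/B] holding=G

towers=[A; C/E/D; F/B] holding=G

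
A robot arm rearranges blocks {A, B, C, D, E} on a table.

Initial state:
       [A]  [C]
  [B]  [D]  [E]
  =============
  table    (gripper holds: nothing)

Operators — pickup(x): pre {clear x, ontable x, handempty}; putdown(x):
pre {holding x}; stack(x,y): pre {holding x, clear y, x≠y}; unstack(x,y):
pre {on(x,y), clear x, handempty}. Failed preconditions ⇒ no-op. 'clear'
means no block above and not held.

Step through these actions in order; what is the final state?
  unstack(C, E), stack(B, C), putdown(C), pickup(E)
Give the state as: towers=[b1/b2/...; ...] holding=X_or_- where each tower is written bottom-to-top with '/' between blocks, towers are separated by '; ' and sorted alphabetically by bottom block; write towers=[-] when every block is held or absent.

step 1 (unstack(C, E)): towers=[B; D/A; E] holding=C
step 2 (stack(B, C)) [no-op]: towers=[B; D/A; E] holding=C
step 3 (putdown(C)): towers=[B; C; D/A; E] holding=-
step 4 (pickup(E)): towers=[B; C; D/A] holding=E

towers=[B; C; D/A] holding=E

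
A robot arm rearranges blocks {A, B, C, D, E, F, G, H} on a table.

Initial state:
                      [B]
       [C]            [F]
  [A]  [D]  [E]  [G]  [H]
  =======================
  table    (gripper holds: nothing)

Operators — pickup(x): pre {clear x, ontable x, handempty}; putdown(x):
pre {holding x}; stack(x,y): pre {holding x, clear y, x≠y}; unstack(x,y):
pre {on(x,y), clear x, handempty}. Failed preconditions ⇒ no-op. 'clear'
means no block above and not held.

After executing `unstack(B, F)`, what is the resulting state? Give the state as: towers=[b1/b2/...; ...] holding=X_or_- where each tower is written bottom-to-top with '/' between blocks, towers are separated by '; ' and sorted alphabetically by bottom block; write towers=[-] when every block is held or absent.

before: towers=[A; D/C; E; G; H/F/B] holding=-
pre[unstack(B, F)]: on(B,F) ✓, clear(B) ✓, handempty ✓
all met → apply unstack(B, F)
after:  towers=[A; D/C; E; G; H/F] holding=B

towers=[A; D/C; E; G; H/F] holding=B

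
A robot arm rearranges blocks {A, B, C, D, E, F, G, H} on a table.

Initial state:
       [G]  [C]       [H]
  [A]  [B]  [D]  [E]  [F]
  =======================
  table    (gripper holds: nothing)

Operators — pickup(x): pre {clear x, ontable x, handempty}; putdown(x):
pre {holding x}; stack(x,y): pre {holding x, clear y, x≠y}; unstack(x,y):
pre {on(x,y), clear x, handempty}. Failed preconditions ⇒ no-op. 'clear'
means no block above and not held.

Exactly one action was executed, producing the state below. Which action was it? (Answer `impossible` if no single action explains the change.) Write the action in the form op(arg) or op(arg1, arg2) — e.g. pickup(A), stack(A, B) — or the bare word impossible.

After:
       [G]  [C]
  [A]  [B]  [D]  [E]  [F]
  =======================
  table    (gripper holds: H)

target: towers=[A; B/G; D/C; E; F] holding=H
     unstack(G, B) → towers=[A; B; D/C; E; F/H] holding=G
         pickup(A) → towers=[B/G; D/C; E; F/H] holding=A
         pickup(E) → towers=[A; B/G; D/C; F/H] holding=E
     unstack(H, F) → towers=[A; B/G; D/C; E; F] holding=H  ← match
     unstack(C, D) → towers=[A; B/G; D; E; F/H] holding=C

unstack(H, F)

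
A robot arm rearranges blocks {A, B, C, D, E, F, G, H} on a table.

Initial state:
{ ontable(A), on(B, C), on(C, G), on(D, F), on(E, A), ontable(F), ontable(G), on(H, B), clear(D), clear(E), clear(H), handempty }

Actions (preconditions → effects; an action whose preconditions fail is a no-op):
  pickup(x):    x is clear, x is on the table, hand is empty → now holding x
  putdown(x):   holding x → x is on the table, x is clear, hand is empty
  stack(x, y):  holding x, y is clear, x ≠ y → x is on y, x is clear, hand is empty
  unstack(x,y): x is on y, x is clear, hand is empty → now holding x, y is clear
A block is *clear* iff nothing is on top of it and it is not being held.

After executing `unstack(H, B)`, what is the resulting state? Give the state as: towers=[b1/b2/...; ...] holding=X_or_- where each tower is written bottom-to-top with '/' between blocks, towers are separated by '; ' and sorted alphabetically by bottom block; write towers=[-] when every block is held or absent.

towers=[A/E; F/D; G/C/B] holding=H

before: towers=[A/E; F/D; G/C/B/H] holding=-
pre[unstack(H, B)]: on(H,B) ok, clear(H) ok, handempty ok
all met → apply unstack(H, B)
after:  towers=[A/E; F/D; G/C/B] holding=H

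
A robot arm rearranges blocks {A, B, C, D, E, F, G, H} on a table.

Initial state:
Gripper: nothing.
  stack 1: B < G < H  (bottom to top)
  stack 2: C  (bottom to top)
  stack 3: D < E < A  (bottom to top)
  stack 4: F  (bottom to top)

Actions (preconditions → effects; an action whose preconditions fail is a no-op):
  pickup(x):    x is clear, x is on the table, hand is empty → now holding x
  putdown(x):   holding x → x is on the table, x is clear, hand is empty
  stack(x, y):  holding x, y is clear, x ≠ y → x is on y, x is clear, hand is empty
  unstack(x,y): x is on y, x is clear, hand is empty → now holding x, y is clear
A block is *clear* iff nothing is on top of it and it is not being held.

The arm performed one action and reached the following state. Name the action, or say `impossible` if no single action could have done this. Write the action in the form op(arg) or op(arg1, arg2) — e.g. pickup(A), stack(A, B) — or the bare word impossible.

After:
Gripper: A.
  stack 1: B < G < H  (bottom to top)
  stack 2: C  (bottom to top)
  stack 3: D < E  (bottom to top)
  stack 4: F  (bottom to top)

unstack(A, E)

target: towers=[B/G/H; C; D/E; F] holding=A
     unstack(A, E) → towers=[B/G/H; C; D/E; F] holding=A  ← match
     unstack(H, G) → towers=[B/G; C; D/E/A; F] holding=H
         pickup(F) → towers=[B/G/H; C; D/E/A] holding=F
         pickup(C) → towers=[B/G/H; D/E/A; F] holding=C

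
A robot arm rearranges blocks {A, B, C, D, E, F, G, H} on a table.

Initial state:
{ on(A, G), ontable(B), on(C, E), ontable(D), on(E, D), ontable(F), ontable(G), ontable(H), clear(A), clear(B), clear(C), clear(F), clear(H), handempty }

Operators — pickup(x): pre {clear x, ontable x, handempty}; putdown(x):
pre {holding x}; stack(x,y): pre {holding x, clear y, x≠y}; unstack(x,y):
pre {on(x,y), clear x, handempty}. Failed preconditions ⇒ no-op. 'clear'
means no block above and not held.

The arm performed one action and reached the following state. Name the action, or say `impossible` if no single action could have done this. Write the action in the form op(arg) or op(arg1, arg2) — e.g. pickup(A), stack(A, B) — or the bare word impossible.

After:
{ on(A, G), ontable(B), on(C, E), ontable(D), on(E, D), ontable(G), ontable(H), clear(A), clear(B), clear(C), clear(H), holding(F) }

target: towers=[B; D/E/C; G/A; H] holding=F
     unstack(A, G) → towers=[B; D/E/C; F; G; H] holding=A
         pickup(H) → towers=[B; D/E/C; F; G/A] holding=H
         pickup(B) → towers=[D/E/C; F; G/A; H] holding=B
         pickup(F) → towers=[B; D/E/C; G/A; H] holding=F  ← match
     unstack(C, E) → towers=[B; D/E; F; G/A; H] holding=C

pickup(F)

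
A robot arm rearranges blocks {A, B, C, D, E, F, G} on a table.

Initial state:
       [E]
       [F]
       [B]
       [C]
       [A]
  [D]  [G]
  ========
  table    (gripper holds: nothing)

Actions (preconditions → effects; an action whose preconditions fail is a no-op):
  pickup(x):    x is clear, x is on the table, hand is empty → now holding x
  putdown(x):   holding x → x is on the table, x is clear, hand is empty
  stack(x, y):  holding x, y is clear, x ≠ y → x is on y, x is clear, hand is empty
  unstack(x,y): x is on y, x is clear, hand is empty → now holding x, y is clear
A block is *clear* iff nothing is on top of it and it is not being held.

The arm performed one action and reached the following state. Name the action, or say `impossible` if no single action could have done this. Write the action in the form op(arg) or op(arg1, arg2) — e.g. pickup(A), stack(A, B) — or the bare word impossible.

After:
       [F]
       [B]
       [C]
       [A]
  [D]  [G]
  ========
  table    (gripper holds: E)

target: towers=[D; G/A/C/B/F] holding=E
         pickup(D) → towers=[G/A/C/B/F/E] holding=D
     unstack(E, F) → towers=[D; G/A/C/B/F] holding=E  ← match

unstack(E, F)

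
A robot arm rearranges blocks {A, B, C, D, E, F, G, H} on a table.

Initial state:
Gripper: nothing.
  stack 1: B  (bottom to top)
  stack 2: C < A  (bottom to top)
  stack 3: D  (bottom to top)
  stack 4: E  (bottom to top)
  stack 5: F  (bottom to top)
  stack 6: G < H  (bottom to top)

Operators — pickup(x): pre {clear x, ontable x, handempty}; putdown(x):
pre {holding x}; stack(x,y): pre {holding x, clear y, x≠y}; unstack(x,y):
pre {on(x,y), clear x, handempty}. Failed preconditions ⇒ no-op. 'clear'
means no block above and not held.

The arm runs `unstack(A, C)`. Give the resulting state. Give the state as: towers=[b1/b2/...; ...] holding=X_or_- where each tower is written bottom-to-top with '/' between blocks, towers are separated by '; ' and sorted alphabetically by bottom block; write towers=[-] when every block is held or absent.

before: towers=[B; C/A; D; E; F; G/H] holding=-
pre[unstack(A, C)]: on(A,C) ok, clear(A) ok, handempty ok
all met → apply unstack(A, C)
after:  towers=[B; C; D; E; F; G/H] holding=A

towers=[B; C; D; E; F; G/H] holding=A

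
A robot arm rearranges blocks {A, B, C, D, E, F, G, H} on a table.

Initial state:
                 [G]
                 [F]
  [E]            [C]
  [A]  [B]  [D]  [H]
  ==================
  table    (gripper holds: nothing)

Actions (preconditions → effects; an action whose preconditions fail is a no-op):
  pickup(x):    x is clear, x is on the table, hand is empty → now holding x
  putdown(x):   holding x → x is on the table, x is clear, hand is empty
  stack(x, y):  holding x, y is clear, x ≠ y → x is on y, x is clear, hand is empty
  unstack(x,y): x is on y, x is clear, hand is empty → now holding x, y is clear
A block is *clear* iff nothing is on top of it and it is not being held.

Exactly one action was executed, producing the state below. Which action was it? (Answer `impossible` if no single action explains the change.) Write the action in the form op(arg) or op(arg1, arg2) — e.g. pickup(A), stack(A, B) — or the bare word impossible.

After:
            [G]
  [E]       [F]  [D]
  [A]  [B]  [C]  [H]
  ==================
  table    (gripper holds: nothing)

target: towers=[A/E; B; C/F/G; H/D] holding=-
     unstack(G, F) → towers=[A/E; B; D; H/C/F] holding=G
     unstack(E, A) → towers=[A; B; D; H/C/F/G] holding=E
         pickup(B) → towers=[A/E; D; H/C/F/G] holding=B
         pickup(D) → towers=[A/E; B; H/C/F/G] holding=D
none of the 4 applicable actions match → impossible

impossible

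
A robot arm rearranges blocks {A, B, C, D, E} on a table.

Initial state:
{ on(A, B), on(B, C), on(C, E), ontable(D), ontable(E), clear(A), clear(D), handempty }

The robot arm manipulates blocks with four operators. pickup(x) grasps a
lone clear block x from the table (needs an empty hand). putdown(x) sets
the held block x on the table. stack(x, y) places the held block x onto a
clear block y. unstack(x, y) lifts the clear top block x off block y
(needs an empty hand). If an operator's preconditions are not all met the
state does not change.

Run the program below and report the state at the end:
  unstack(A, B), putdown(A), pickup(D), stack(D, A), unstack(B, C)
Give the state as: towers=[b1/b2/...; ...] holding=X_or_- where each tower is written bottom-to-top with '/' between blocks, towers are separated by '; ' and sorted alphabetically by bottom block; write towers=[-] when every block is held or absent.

step 1 (unstack(A, B)): towers=[D; E/C/B] holding=A
step 2 (putdown(A)): towers=[A; D; E/C/B] holding=-
step 3 (pickup(D)): towers=[A; E/C/B] holding=D
step 4 (stack(D, A)): towers=[A/D; E/C/B] holding=-
step 5 (unstack(B, C)): towers=[A/D; E/C] holding=B

towers=[A/D; E/C] holding=B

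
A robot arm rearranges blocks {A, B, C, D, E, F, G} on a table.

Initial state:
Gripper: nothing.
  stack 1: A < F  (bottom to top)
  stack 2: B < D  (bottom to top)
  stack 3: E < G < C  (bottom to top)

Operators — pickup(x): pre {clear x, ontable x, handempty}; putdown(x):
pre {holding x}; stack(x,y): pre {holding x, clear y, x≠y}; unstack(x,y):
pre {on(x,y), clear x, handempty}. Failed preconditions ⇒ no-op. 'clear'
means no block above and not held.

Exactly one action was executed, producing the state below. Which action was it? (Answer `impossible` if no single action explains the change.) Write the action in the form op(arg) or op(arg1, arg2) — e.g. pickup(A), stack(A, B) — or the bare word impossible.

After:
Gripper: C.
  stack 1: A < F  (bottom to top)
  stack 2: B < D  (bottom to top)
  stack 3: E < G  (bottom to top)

unstack(C, G)

target: towers=[A/F; B/D; E/G] holding=C
     unstack(F, A) → towers=[A; B/D; E/G/C] holding=F
     unstack(D, B) → towers=[A/F; B; E/G/C] holding=D
     unstack(C, G) → towers=[A/F; B/D; E/G] holding=C  ← match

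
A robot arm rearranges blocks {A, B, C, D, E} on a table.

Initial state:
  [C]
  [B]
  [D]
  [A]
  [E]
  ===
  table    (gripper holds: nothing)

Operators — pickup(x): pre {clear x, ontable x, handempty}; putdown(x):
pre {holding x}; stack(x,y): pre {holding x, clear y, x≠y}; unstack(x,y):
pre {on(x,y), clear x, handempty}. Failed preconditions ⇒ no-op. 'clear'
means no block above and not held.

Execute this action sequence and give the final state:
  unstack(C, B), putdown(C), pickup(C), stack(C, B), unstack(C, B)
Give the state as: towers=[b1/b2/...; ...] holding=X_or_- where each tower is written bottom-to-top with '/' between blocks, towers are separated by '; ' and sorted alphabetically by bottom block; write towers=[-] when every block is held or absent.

towers=[E/A/D/B] holding=C

step 1 (unstack(C, B)): towers=[E/A/D/B] holding=C
step 2 (putdown(C)): towers=[C; E/A/D/B] holding=-
step 3 (pickup(C)): towers=[E/A/D/B] holding=C
step 4 (stack(C, B)): towers=[E/A/D/B/C] holding=-
step 5 (unstack(C, B)): towers=[E/A/D/B] holding=C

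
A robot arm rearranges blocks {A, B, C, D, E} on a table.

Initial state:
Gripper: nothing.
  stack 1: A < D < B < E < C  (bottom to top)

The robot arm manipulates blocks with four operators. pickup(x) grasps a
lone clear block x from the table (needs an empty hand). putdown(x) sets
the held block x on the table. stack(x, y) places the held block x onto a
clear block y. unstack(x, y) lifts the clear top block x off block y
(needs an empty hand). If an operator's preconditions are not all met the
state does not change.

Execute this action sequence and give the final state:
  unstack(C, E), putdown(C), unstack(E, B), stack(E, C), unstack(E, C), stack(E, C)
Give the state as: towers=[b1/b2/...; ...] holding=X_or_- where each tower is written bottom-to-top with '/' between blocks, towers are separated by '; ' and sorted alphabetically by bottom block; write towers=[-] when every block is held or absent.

towers=[A/D/B; C/E] holding=-

step 1 (unstack(C, E)): towers=[A/D/B/E] holding=C
step 2 (putdown(C)): towers=[A/D/B/E; C] holding=-
step 3 (unstack(E, B)): towers=[A/D/B; C] holding=E
step 4 (stack(E, C)): towers=[A/D/B; C/E] holding=-
step 5 (unstack(E, C)): towers=[A/D/B; C] holding=E
step 6 (stack(E, C)): towers=[A/D/B; C/E] holding=-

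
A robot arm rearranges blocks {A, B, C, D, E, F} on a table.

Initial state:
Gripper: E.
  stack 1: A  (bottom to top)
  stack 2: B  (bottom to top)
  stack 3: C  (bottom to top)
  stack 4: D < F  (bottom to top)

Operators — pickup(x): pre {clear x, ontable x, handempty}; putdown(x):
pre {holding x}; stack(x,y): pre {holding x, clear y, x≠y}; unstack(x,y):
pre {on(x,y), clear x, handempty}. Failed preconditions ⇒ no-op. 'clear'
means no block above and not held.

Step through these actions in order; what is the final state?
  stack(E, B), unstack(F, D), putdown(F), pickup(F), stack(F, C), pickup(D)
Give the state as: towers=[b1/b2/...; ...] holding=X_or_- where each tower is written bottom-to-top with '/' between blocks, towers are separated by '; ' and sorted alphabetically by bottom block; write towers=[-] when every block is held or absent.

step 1 (stack(E, B)): towers=[A; B/E; C; D/F] holding=-
step 2 (unstack(F, D)): towers=[A; B/E; C; D] holding=F
step 3 (putdown(F)): towers=[A; B/E; C; D; F] holding=-
step 4 (pickup(F)): towers=[A; B/E; C; D] holding=F
step 5 (stack(F, C)): towers=[A; B/E; C/F; D] holding=-
step 6 (pickup(D)): towers=[A; B/E; C/F] holding=D

towers=[A; B/E; C/F] holding=D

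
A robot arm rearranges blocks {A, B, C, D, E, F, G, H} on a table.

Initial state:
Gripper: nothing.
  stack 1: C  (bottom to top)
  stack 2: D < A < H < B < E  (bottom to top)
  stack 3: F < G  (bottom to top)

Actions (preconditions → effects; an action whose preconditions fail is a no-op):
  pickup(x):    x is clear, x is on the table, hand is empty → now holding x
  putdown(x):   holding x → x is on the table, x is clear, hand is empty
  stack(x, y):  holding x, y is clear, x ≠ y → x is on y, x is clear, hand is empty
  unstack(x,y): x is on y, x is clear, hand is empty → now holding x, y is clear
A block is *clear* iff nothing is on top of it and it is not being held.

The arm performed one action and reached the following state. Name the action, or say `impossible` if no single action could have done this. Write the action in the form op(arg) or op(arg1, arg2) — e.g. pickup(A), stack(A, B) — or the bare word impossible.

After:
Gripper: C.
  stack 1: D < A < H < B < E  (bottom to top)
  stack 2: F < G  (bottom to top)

pickup(C)

target: towers=[D/A/H/B/E; F/G] holding=C
     unstack(G, F) → towers=[C; D/A/H/B/E; F] holding=G
     unstack(E, B) → towers=[C; D/A/H/B; F/G] holding=E
         pickup(C) → towers=[D/A/H/B/E; F/G] holding=C  ← match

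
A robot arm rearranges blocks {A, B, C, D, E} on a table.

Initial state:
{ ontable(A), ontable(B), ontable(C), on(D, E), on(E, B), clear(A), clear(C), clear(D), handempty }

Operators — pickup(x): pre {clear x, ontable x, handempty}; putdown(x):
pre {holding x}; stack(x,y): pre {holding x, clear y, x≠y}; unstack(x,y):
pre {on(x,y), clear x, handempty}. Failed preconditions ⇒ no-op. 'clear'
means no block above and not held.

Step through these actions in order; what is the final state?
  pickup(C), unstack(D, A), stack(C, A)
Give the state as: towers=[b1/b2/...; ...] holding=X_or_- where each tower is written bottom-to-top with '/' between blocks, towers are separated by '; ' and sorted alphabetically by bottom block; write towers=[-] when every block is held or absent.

towers=[A/C; B/E/D] holding=-

step 1 (pickup(C)): towers=[A; B/E/D] holding=C
step 2 (unstack(D, A)) [no-op]: towers=[A; B/E/D] holding=C
step 3 (stack(C, A)): towers=[A/C; B/E/D] holding=-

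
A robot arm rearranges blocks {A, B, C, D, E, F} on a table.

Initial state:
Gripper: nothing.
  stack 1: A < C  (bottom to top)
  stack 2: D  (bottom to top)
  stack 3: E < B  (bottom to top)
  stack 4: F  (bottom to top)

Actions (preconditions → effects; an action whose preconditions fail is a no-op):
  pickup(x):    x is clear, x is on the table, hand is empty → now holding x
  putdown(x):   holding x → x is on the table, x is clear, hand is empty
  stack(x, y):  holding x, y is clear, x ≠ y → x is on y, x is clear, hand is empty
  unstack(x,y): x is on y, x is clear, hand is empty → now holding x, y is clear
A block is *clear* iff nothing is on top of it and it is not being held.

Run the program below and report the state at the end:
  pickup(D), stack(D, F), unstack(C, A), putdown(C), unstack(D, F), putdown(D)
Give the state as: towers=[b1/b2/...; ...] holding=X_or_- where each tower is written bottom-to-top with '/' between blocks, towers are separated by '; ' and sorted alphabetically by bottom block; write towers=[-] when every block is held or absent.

step 1 (pickup(D)): towers=[A/C; E/B; F] holding=D
step 2 (stack(D, F)): towers=[A/C; E/B; F/D] holding=-
step 3 (unstack(C, A)): towers=[A; E/B; F/D] holding=C
step 4 (putdown(C)): towers=[A; C; E/B; F/D] holding=-
step 5 (unstack(D, F)): towers=[A; C; E/B; F] holding=D
step 6 (putdown(D)): towers=[A; C; D; E/B; F] holding=-

towers=[A; C; D; E/B; F] holding=-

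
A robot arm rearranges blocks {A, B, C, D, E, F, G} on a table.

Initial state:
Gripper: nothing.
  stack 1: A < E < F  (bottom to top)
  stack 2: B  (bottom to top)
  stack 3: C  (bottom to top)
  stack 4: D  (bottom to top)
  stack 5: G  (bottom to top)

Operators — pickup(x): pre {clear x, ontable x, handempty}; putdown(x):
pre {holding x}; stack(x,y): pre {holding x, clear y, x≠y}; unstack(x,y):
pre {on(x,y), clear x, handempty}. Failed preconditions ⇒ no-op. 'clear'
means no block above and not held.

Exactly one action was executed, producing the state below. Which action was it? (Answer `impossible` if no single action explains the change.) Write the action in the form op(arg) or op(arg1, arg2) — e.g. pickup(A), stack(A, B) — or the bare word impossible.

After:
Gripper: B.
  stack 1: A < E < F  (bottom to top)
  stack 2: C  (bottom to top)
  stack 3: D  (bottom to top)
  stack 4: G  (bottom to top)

target: towers=[A/E/F; C; D; G] holding=B
         pickup(B) → towers=[A/E/F; C; D; G] holding=B  ← match
     unstack(F, E) → towers=[A/E; B; C; D; G] holding=F
         pickup(G) → towers=[A/E/F; B; C; D] holding=G
         pickup(D) → towers=[A/E/F; B; C; G] holding=D
         pickup(C) → towers=[A/E/F; B; D; G] holding=C

pickup(B)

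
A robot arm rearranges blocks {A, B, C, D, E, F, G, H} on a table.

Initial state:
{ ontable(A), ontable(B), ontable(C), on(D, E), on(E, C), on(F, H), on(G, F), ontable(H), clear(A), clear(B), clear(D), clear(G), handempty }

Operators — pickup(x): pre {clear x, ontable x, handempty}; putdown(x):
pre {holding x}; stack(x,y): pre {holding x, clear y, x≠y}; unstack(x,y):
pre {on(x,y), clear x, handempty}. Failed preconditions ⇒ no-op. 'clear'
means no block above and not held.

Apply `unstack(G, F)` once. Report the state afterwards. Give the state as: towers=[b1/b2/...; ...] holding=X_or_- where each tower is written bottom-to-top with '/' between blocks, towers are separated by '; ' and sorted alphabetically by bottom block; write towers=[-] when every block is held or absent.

towers=[A; B; C/E/D; H/F] holding=G

before: towers=[A; B; C/E/D; H/F/G] holding=-
pre[unstack(G, F)]: on(G,F) ✓, clear(G) ✓, handempty ✓
all met → apply unstack(G, F)
after:  towers=[A; B; C/E/D; H/F] holding=G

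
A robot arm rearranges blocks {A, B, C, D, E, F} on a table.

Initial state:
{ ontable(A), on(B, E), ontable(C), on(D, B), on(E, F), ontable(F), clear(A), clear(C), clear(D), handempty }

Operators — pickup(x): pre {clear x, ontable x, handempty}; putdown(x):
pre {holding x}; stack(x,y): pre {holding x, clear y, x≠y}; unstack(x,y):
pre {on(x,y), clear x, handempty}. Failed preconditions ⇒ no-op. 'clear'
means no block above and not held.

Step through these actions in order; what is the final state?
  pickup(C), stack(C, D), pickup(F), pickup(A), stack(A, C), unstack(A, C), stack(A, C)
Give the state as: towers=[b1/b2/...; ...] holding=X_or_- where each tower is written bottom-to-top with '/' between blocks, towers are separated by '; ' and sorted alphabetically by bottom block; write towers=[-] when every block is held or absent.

step 1 (pickup(C)): towers=[A; F/E/B/D] holding=C
step 2 (stack(C, D)): towers=[A; F/E/B/D/C] holding=-
step 3 (pickup(F)) [no-op]: towers=[A; F/E/B/D/C] holding=-
step 4 (pickup(A)): towers=[F/E/B/D/C] holding=A
step 5 (stack(A, C)): towers=[F/E/B/D/C/A] holding=-
step 6 (unstack(A, C)): towers=[F/E/B/D/C] holding=A
step 7 (stack(A, C)): towers=[F/E/B/D/C/A] holding=-

towers=[F/E/B/D/C/A] holding=-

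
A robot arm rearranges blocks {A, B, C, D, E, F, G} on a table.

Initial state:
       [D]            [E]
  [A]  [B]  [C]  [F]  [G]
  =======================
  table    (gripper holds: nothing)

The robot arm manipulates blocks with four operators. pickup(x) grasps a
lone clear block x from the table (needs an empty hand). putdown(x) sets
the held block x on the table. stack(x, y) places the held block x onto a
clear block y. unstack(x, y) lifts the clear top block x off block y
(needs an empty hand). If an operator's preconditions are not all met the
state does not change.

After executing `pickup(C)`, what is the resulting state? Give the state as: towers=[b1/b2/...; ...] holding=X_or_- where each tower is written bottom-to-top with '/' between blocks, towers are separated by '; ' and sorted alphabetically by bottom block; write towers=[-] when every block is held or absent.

before: towers=[A; B/D; C; F; G/E] holding=-
pre[pickup(C)]: clear(C) yes, ontable(C) yes, handempty yes
all met → apply pickup(C)
after:  towers=[A; B/D; F; G/E] holding=C

towers=[A; B/D; F; G/E] holding=C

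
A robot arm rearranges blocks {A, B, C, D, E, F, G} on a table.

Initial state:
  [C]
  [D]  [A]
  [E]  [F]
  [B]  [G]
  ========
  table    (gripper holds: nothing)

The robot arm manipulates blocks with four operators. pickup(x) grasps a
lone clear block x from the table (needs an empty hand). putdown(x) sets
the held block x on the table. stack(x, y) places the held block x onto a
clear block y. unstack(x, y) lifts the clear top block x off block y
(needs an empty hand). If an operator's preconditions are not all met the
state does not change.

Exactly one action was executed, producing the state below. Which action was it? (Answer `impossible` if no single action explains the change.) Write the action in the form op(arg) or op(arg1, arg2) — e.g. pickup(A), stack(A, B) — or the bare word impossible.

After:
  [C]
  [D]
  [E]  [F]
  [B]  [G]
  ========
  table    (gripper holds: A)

unstack(A, F)

target: towers=[B/E/D/C; G/F] holding=A
     unstack(A, F) → towers=[B/E/D/C; G/F] holding=A  ← match
     unstack(C, D) → towers=[B/E/D; G/F/A] holding=C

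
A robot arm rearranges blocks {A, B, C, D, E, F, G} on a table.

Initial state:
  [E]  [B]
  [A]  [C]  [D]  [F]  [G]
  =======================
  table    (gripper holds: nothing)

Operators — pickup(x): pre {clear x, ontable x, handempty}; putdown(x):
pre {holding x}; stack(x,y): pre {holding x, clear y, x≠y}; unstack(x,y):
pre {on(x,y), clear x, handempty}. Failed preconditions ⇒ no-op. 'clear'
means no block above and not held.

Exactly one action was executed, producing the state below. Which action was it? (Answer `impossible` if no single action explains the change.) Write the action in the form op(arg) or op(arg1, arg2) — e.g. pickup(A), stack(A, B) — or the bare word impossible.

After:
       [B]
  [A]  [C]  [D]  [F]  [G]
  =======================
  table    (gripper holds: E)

target: towers=[A; C/B; D; F; G] holding=E
     unstack(B, C) → towers=[A/E; C; D; F; G] holding=B
         pickup(F) → towers=[A/E; C/B; D; G] holding=F
         pickup(G) → towers=[A/E; C/B; D; F] holding=G
         pickup(D) → towers=[A/E; C/B; F; G] holding=D
     unstack(E, A) → towers=[A; C/B; D; F; G] holding=E  ← match

unstack(E, A)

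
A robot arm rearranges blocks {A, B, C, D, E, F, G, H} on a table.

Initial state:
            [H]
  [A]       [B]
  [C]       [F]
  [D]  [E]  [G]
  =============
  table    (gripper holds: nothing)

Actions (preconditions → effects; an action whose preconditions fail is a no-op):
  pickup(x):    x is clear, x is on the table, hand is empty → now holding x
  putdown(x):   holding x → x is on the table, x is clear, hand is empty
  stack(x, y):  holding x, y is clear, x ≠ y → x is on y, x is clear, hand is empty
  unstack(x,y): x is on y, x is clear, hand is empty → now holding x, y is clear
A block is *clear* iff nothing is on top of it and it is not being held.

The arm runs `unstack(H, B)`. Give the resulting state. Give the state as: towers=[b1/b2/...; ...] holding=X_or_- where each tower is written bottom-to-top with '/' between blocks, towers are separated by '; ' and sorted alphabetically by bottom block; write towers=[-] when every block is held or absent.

before: towers=[D/C/A; E; G/F/B/H] holding=-
pre[unstack(H, B)]: on(H,B) ✓, clear(H) ✓, handempty ✓
all met → apply unstack(H, B)
after:  towers=[D/C/A; E; G/F/B] holding=H

towers=[D/C/A; E; G/F/B] holding=H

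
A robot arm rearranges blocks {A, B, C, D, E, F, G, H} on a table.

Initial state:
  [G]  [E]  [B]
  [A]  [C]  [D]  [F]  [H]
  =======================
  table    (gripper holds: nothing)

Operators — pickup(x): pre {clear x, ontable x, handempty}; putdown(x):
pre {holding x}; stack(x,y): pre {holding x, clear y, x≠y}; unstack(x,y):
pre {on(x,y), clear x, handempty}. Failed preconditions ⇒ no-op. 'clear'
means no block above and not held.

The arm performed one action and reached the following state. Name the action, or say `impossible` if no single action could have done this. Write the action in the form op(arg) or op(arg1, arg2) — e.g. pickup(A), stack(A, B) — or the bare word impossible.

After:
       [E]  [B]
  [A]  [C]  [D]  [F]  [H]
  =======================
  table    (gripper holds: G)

unstack(G, A)

target: towers=[A; C/E; D/B; F; H] holding=G
     unstack(G, A) → towers=[A; C/E; D/B; F; H] holding=G  ← match
     unstack(E, C) → towers=[A/G; C; D/B; F; H] holding=E
         pickup(H) → towers=[A/G; C/E; D/B; F] holding=H
     unstack(B, D) → towers=[A/G; C/E; D; F; H] holding=B
         pickup(F) → towers=[A/G; C/E; D/B; H] holding=F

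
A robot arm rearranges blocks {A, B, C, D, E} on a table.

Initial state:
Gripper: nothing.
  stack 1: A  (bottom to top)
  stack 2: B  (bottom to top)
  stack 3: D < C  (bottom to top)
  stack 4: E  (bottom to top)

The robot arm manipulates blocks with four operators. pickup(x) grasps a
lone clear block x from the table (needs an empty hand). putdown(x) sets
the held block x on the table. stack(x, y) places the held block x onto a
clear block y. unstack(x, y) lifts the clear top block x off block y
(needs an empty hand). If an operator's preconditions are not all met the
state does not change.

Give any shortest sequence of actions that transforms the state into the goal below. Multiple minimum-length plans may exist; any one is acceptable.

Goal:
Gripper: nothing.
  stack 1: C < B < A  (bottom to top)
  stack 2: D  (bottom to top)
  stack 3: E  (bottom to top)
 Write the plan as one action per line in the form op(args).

unstack(C, D)
putdown(C)
pickup(B)
stack(B, C)
pickup(A)
stack(A, B)

step 1 (unstack(C, D)): towers=[A; B; D; E] holding=C
step 2 (putdown(C)): towers=[A; B; C; D; E] holding=-
step 3 (pickup(B)): towers=[A; C; D; E] holding=B
step 4 (stack(B, C)): towers=[A; C/B; D; E] holding=-
step 5 (pickup(A)): towers=[C/B; D; E] holding=A
step 6 (stack(A, B)): towers=[C/B/A; D; E] holding=-
goal check: towers=[C/B/A; D; E] holding=- — reached (length 6, optimal by BFS)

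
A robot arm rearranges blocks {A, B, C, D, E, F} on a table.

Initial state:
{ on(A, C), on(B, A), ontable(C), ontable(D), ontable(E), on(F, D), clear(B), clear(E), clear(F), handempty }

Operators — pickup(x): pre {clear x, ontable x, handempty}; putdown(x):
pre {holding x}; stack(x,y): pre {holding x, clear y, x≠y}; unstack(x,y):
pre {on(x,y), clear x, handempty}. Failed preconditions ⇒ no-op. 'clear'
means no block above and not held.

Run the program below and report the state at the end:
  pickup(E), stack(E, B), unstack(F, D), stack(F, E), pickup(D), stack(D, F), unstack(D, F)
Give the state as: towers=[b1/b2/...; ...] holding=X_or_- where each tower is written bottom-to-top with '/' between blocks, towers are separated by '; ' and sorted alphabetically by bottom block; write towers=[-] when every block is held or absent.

towers=[C/A/B/E/F] holding=D

step 1 (pickup(E)): towers=[C/A/B; D/F] holding=E
step 2 (stack(E, B)): towers=[C/A/B/E; D/F] holding=-
step 3 (unstack(F, D)): towers=[C/A/B/E; D] holding=F
step 4 (stack(F, E)): towers=[C/A/B/E/F; D] holding=-
step 5 (pickup(D)): towers=[C/A/B/E/F] holding=D
step 6 (stack(D, F)): towers=[C/A/B/E/F/D] holding=-
step 7 (unstack(D, F)): towers=[C/A/B/E/F] holding=D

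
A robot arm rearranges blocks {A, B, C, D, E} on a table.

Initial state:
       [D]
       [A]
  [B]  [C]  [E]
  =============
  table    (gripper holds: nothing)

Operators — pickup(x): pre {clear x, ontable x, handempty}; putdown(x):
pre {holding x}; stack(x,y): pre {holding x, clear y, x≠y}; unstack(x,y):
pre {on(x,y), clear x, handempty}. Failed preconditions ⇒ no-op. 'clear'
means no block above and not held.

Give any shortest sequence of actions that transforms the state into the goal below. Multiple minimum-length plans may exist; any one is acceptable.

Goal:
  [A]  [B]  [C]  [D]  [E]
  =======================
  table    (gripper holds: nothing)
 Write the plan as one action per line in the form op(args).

unstack(D, A)
putdown(D)
unstack(A, C)
putdown(A)

step 1 (unstack(D, A)): towers=[B; C/A; E] holding=D
step 2 (putdown(D)): towers=[B; C/A; D; E] holding=-
step 3 (unstack(A, C)): towers=[B; C; D; E] holding=A
step 4 (putdown(A)): towers=[A; B; C; D; E] holding=-
goal check: towers=[A; B; C; D; E] holding=- — reached (length 4, optimal by BFS)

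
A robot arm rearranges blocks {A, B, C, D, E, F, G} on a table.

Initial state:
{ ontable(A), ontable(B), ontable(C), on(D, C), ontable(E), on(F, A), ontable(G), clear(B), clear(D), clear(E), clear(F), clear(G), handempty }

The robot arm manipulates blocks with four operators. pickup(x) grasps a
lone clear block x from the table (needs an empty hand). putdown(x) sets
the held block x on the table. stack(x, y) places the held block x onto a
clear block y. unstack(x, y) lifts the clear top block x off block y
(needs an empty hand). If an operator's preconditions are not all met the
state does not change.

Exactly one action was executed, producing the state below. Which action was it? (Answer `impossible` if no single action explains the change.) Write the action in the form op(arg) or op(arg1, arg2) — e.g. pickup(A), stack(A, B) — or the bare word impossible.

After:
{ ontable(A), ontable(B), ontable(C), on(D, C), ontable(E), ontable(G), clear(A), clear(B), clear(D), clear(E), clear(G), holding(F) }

target: towers=[A; B; C/D; E; G] holding=F
         pickup(B) → towers=[A/F; C/D; E; G] holding=B
     unstack(F, A) → towers=[A; B; C/D; E; G] holding=F  ← match
         pickup(G) → towers=[A/F; B; C/D; E] holding=G
     unstack(D, C) → towers=[A/F; B; C; E; G] holding=D
         pickup(E) → towers=[A/F; B; C/D; G] holding=E

unstack(F, A)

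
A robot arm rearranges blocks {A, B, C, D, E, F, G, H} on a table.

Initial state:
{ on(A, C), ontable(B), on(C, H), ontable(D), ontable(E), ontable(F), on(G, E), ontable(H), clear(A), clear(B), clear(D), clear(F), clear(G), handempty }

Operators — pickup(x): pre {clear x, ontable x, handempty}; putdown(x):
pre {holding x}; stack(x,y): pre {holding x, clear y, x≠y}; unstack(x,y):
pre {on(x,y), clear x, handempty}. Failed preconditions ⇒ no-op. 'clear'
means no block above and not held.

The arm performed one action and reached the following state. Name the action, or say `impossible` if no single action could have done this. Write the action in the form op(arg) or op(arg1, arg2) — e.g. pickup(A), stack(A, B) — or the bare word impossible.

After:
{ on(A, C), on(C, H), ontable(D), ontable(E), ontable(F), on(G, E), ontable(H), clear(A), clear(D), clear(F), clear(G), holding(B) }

target: towers=[D; E/G; F; H/C/A] holding=B
     unstack(G, E) → towers=[B; D; E; F; H/C/A] holding=G
     unstack(A, C) → towers=[B; D; E/G; F; H/C] holding=A
         pickup(B) → towers=[D; E/G; F; H/C/A] holding=B  ← match
         pickup(F) → towers=[B; D; E/G; H/C/A] holding=F
         pickup(D) → towers=[B; E/G; F; H/C/A] holding=D

pickup(B)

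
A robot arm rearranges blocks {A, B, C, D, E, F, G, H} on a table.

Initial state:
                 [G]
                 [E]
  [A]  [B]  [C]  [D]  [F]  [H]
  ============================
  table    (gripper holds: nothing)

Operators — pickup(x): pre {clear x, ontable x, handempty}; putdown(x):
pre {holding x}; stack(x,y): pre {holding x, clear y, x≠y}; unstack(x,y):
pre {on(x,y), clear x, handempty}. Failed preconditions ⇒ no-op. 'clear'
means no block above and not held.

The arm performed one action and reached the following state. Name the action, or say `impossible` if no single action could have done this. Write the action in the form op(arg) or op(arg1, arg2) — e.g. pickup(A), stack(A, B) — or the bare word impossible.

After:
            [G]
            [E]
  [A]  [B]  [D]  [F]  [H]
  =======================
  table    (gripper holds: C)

target: towers=[A; B; D/E/G; F; H] holding=C
     unstack(G, E) → towers=[A; B; C; D/E; F; H] holding=G
         pickup(A) → towers=[B; C; D/E/G; F; H] holding=A
         pickup(H) → towers=[A; B; C; D/E/G; F] holding=H
         pickup(B) → towers=[A; C; D/E/G; F; H] holding=B
         pickup(F) → towers=[A; B; C; D/E/G; H] holding=F
         pickup(C) → towers=[A; B; D/E/G; F; H] holding=C  ← match

pickup(C)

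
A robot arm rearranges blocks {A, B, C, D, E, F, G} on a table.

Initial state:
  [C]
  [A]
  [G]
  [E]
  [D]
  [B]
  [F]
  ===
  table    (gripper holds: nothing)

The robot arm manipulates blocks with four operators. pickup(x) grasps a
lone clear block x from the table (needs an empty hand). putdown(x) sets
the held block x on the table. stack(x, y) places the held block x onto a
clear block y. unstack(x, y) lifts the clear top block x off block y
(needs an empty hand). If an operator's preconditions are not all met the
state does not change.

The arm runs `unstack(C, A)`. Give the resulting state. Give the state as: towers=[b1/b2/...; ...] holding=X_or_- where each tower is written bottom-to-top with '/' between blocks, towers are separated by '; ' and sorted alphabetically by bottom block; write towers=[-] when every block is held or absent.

before: towers=[F/B/D/E/G/A/C] holding=-
pre[unstack(C, A)]: on(C,A) ✓, clear(C) ✓, handempty ✓
all met → apply unstack(C, A)
after:  towers=[F/B/D/E/G/A] holding=C

towers=[F/B/D/E/G/A] holding=C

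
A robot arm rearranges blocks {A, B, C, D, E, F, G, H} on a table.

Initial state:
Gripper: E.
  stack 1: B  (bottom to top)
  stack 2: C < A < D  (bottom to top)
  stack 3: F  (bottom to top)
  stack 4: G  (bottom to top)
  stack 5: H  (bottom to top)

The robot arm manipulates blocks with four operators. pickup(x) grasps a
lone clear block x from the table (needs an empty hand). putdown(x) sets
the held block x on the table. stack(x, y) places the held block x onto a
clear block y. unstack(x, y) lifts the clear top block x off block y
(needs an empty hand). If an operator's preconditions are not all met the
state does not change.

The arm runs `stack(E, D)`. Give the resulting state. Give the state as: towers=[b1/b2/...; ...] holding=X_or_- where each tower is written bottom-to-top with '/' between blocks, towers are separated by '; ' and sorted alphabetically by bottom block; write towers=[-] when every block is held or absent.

before: towers=[B; C/A/D; F; G; H] holding=E
pre[stack(E, D)]: holding(E) ✓, clear(D) ✓, E≠D ✓
all met → apply stack(E, D)
after:  towers=[B; C/A/D/E; F; G; H] holding=-

towers=[B; C/A/D/E; F; G; H] holding=-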